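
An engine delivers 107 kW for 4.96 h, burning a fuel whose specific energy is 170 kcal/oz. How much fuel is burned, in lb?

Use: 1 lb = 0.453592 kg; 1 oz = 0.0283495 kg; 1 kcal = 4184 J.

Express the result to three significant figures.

168 lb

107 kW → 107000 W
4.96 h → 17856 s
E = P × t = 107000 × 17856 = 1.91059×10⁹ J
170 kcal/oz → 2.50897×10⁷ J/kg
m = E / e_s = 1.91059×10⁹ / 2.50897×10⁷ = 76.1504 kg
In lb: 76.1504 / 0.453592 = 167.883 lb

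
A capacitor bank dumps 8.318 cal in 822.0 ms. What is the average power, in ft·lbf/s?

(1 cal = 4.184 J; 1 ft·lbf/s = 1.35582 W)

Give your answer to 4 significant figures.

31.23 ft·lbf/s

8.318 cal × 4.184 = 34.8025 J
822.0 ms × 0.001 = 0.822 s
P = E / t = 34.8025 J / 0.822 s = 42.3388 W
42.3388 W ÷ (1.35582 W/ft·lbf/s) = 31.2274 ft·lbf/s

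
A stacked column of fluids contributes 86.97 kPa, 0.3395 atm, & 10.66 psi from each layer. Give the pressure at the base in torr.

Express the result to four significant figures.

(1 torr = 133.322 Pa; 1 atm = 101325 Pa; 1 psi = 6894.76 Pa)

1462 torr

86.97 kPa × 1000 = 86970 Pa
0.3395 atm × 101325 = 34399.8 Pa
10.66 psi × 6894.76 = 73498.1 Pa
Sum: 86970 + 34399.8 + 73498.1 = 194868 Pa
In torr: 194868 / 133.322 = 1461.63 torr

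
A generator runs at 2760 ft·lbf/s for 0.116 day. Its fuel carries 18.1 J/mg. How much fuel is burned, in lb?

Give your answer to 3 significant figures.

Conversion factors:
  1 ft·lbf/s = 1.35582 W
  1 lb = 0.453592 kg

4.57 lb

2760 ft·lbf/s → 3742.06 W
0.116 day → 10022.4 s
E = P × t = 3742.06 × 10022.4 = 3.75044×10⁷ J
18.1 J/mg → 1.81×10⁷ J/kg
m = E / e_s = 3.75044×10⁷ / 1.81×10⁷ = 2.07207 kg
In lb: 2.07207 / 0.453592 = 4.56814 lb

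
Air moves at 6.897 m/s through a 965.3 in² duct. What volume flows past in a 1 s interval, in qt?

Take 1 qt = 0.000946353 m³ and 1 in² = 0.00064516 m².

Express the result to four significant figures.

4539 qt

965.3 in² × 0.00064516 → 0.622773 m²
V = v × A × t = 6.897 m/s × 0.622773 m² × 1 s = 4.29527 m³
4.29527 m³ ÷ (0.000946353 m³/qt) = 4538.76 qt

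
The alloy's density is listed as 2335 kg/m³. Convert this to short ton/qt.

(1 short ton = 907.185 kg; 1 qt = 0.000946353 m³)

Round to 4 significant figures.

2335 kg/m³ is already 2335 kg/m³
2335 kg/m³ ÷ 907.185 kg/short ton × 0.000946353 m³/qt = 0.00243581 short ton/qt

0.002436 short ton/qt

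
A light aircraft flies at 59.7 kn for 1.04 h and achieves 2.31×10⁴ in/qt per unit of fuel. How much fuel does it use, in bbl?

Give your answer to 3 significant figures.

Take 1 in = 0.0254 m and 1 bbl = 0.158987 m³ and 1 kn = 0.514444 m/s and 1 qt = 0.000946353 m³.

1.17 bbl

59.7 kn → 30.7123 m/s
1.04 h → 3744 s
d = v × t = 30.7123 × 3744 = 114987 m
2.31×10⁴ in/qt → 620001 m/m³
V = d / (distance per unit fuel) = 114987 / 620001 = 0.185463 m³
In bbl: 0.185463 / 0.158987 = 1.16653 bbl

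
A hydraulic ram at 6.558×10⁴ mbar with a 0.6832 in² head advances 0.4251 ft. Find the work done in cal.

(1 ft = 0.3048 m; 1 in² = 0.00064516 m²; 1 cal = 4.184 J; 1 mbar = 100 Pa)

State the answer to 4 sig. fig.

6.558×10⁴ mbar → 6.558×10⁶ Pa
0.6832 in² → 4.40773×10⁻⁴ m²
F = P × A = 6.558×10⁶ × 4.40773×10⁻⁴ = 2890.59 N
0.4251 ft → 0.12957 m
W = F × d = 2890.59 × 0.12957 = 374.534 J
In cal: 374.534 / 4.184 = 89.5158 cal

89.52 cal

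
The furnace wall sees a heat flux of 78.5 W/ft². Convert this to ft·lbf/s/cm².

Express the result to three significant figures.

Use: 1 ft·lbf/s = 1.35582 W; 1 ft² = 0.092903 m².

78.5 W/ft² ÷ 0.092903 m²/ft² = 844.967 W/m²
844.967 W/m² ÷ 1.35582 W/ft·lbf/s × 0.0001 m²/cm² = 0.0623215 ft·lbf/s/cm²

0.0623 ft·lbf/s/cm²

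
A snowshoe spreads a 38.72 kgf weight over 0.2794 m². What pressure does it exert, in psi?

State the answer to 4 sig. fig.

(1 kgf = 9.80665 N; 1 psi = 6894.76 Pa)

0.1971 psi

38.72 kgf × 9.80665 = 379.713 N
P = F / A = 379.713 N / 0.2794 m² = 1359.03 Pa
1359.03 Pa ÷ (6894.76 Pa/psi) = 0.197111 psi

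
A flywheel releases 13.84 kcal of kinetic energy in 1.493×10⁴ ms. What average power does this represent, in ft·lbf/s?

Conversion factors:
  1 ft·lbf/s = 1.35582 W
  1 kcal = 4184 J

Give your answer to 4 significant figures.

13.84 kcal × 4184 → 57906.6 J
1.493×10⁴ ms × 0.001 → 14.93 s
P = E / t = 57906.6 J / 14.93 s = 3878.54 W
3878.54 W ÷ (1.35582 W/ft·lbf/s) = 2860.66 ft·lbf/s

2861 ft·lbf/s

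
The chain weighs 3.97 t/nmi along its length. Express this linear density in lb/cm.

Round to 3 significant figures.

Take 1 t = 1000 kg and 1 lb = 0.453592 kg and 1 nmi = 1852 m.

3.97 t/nmi × 1000 kg/t ÷ 1852 m/nmi = 2.14363 kg/m
2.14363 kg/m ÷ 0.453592 kg/lb × 0.01 m/cm = 0.047259 lb/cm

0.0473 lb/cm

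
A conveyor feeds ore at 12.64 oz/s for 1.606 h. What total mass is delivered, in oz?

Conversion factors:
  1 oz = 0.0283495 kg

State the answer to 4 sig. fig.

12.64 oz/s → 0.358338 kg/s
1.606 h → 5781.6 s
m = ṁ × t = 0.358338 × 5781.6 = 2071.77 kg
In oz: 2071.77 / 0.0283495 = 73079.6 oz

7.308×10⁴ oz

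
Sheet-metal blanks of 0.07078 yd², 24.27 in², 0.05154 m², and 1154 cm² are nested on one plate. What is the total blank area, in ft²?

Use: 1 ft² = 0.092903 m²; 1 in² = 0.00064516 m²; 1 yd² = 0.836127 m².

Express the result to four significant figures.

2.602 ft²

0.07078 yd² × 0.836127 → 0.0591811 m²
24.27 in² × 0.00064516 → 0.015658 m²
0.05154 m² (already m²)
1154 cm² × 0.0001 → 0.1154 m²
Total: 0.0591811 + 0.015658 + 0.05154 + 0.1154 = 0.241779 m²
In ft²: 0.241779 / 0.092903 = 2.60249 ft²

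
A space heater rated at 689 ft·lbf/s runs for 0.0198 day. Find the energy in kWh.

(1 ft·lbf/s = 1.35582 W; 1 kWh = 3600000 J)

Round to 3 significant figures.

0.444 kWh

689 ft·lbf/s × 1.35582 → 934.16 W
0.0198 day × 86400 → 1710.72 s
E = P × t = 934.16 W × 1710.72 s = 1.59809×10⁶ J
1.59809×10⁶ J ÷ (3600000 J/kWh) = 0.443914 kWh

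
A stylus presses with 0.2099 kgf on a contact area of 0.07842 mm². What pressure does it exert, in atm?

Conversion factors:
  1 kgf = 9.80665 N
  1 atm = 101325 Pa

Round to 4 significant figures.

259.1 atm

0.2099 kgf × 9.80665 = 2.05842 N
0.07842 mm² × 10⁻⁶ = 7.842×10⁻⁸ m²
P = F / A = 2.05842 N / 7.842×10⁻⁸ m² = 2.62487×10⁷ Pa
2.62487×10⁷ Pa ÷ (101325 Pa/atm) = 259.055 atm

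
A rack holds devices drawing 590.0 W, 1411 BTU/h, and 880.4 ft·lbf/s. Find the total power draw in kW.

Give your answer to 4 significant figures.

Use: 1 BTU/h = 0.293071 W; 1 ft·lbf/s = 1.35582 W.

2.197 kW

590.0 W (already W)
1411 BTU/h × 0.293071 = 413.523 W
880.4 ft·lbf/s × 1.35582 = 1193.66 W
Combined: 590 + 413.523 + 1193.66 = 2197.18 W
In kW: 2197.18 / 1000 = 2.19718 kW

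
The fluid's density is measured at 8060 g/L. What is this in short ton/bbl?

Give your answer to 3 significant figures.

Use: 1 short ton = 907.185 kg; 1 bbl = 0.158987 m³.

1.41 short ton/bbl

8060 g/L × 0.001 kg/g ÷ 0.001 m³/L = 8060 kg/m³
8060 kg/m³ ÷ 907.185 kg/short ton × 0.158987 m³/bbl = 1.41254 short ton/bbl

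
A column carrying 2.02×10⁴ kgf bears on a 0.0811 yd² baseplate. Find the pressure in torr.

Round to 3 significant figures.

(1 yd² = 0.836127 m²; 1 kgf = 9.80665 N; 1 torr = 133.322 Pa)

2.19×10⁴ torr

2.02×10⁴ kgf × 9.80665 → 198094 N
0.0811 yd² × 0.836127 → 0.0678099 m²
P = F / A = 198094 N / 0.0678099 m² = 2.92131×10⁶ Pa
2.92131×10⁶ Pa ÷ (133.322 Pa/torr) = 21911.7 torr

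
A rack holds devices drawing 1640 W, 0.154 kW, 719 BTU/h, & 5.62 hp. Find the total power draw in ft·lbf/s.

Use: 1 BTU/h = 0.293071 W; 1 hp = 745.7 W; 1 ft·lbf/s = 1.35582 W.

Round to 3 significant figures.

4570 ft·lbf/s

1640 W (already W)
0.154 kW × 1000 = 154 W
719 BTU/h × 0.293071 = 210.718 W
5.62 hp × 745.7 = 4190.83 W
Combined: 1640 + 154 + 210.718 + 4190.83 = 6195.55 W
In ft·lbf/s: 6195.55 / 1.35582 = 4569.6 ft·lbf/s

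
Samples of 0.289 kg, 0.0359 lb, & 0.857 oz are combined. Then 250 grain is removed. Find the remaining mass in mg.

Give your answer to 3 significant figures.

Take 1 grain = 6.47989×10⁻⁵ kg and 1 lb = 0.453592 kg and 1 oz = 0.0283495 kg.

0.289 kg (already kg)
0.0359 lb × 0.453592 = 0.016284 kg
0.857 oz × 0.0283495 = 0.0242955 kg
250 grain × 6.47989×10⁻⁵ = 0.0161997 kg
Result: 0.289 + 0.016284 + 0.0242955 − 0.0161997 = 0.31338 kg
In mg: 0.31338 / 10⁻⁶ = 313380 mg

3.13×10⁵ mg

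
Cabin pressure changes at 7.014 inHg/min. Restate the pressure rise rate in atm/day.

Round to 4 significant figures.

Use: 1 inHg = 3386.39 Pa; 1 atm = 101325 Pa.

7.014 inHg/min × 3386.39 Pa/inHg ÷ 60 s/min = 395.869 Pa/s
395.869 Pa/s ÷ 101325 Pa/atm × 86400 s/day = 337.558 atm/day

337.6 atm/day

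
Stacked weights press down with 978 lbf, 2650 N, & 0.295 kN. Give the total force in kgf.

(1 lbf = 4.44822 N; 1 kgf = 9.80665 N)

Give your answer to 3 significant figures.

978 lbf × 4.44822 = 4350.36 N
2650 N (already N)
0.295 kN × 1000 = 295 N
Sum: 4350.36 + 2650 + 295 = 7295.36 N
In kgf: 7295.36 / 9.80665 = 743.92 kgf

744 kgf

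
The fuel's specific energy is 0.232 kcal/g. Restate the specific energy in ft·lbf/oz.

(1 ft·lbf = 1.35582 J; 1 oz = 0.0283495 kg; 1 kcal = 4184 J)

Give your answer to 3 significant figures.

2.03×10⁴ ft·lbf/oz

0.232 kcal/g × 4184 J/kcal ÷ 0.001 kg/g = 970688 J/kg
970688 J/kg ÷ 1.35582 J/ft·lbf × 0.0283495 kg/oz = 20296.6 ft·lbf/oz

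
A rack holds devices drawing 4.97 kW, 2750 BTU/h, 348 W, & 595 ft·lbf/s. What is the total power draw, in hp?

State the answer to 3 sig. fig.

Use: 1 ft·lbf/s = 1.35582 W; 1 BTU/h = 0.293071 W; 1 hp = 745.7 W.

4.97 kW × 1000 = 4970 W
2750 BTU/h × 0.293071 = 805.945 W
348 W (already W)
595 ft·lbf/s × 1.35582 = 806.713 W
Combined: 4970 + 805.945 + 348 + 806.713 = 6930.66 W
In hp: 6930.66 / 745.7 = 9.29417 hp

9.29 hp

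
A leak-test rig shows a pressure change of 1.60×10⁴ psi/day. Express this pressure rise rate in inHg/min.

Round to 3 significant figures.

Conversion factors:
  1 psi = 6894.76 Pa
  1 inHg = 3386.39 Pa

22.6 inHg/min

1.60×10⁴ psi/day × 6894.76 Pa/psi ÷ 86400 s/day = 1276.81 Pa/s
1276.81 Pa/s ÷ 3386.39 Pa/inHg × 60 s/min = 22.6225 inHg/min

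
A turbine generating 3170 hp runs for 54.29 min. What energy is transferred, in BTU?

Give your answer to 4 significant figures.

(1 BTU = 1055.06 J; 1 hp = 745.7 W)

3170 hp × 745.7 → 2.36387×10⁶ W
54.29 min × 60 → 3257.4 s
E = P × t = 2.36387×10⁶ W × 3257.4 s = 7.70007×10⁹ J
7.70007×10⁹ J ÷ (1055.06 J/BTU) = 7.29823×10⁶ BTU

7.298×10⁶ BTU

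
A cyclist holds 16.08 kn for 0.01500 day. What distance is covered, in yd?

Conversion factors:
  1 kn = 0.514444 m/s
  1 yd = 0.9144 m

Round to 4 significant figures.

1.172×10⁴ yd

16.08 kn × 0.514444 = 8.27226 m/s
0.01500 day × 86400 = 1296 s
d = v × t = 8.27226 m/s × 1296 s = 10720.8 m
10720.8 m ÷ (0.9144 m/yd) = 11724.4 yd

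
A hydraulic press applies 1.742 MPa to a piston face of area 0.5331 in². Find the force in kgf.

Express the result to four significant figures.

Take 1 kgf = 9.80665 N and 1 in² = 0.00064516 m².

1.742 MPa × 1000000 → 1.742×10⁶ Pa
0.5331 in² × 0.00064516 → 3.43935×10⁻⁴ m²
F = P × A = 1.742×10⁶ Pa × 3.43935×10⁻⁴ m² = 599.135 N
599.135 N ÷ (9.80665 N/kgf) = 61.0948 kgf

61.09 kgf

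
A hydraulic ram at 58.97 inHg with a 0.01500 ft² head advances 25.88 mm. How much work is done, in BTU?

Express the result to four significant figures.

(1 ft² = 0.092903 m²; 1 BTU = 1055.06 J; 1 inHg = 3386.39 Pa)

58.97 inHg → 199695 Pa
0.01500 ft² → 0.00139354 m²
F = P × A = 199695 × 0.00139354 = 278.283 N
25.88 mm → 0.02588 m
W = F × d = 278.283 × 0.02588 = 7.20196 J
In BTU: 7.20196 / 1055.06 = 0.00682611 BTU

0.006826 BTU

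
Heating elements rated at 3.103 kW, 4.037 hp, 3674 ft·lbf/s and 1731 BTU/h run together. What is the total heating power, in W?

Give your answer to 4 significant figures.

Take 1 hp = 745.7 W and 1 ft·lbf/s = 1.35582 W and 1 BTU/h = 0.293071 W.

1.160×10⁴ W

3.103 kW × 1000 = 3103 W
4.037 hp × 745.7 = 3010.39 W
3674 ft·lbf/s × 1.35582 = 4981.28 W
1731 BTU/h × 0.293071 = 507.306 W
Total: 3103 + 3010.39 + 4981.28 + 507.306 = 11602 W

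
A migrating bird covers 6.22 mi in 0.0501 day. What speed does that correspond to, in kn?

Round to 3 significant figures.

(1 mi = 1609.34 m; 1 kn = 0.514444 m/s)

4.50 kn

6.22 mi × 1609.34 → 10010.1 m
0.0501 day × 86400 → 4328.64 s
v = d / t = 10010.1 m / 4328.64 s = 2.31253 m/s
2.31253 m/s ÷ (0.514444 m/s/kn) = 4.4952 kn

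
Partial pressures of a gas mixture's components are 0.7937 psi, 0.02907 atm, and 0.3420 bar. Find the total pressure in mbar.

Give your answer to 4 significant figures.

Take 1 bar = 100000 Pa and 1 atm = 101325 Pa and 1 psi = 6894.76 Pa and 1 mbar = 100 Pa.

426.2 mbar

0.7937 psi × 6894.76 = 5472.37 Pa
0.02907 atm × 101325 = 2945.52 Pa
0.3420 bar × 100000 = 34200 Pa
Total: 5472.37 + 2945.52 + 34200 = 42617.9 Pa
In mbar: 42617.9 / 100 = 426.179 mbar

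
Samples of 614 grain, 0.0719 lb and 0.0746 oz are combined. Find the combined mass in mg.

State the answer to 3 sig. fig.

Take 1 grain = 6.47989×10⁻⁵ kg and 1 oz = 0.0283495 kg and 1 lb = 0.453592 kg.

614 grain × 6.47989×10⁻⁵ → 0.0397865 kg
0.0719 lb × 0.453592 → 0.0326133 kg
0.0746 oz × 0.0283495 → 0.00211487 kg
Combined: 0.0397865 + 0.0326133 + 0.00211487 = 0.0745147 kg
In mg: 0.0745147 / 10⁻⁶ = 74514.7 mg

7.45×10⁴ mg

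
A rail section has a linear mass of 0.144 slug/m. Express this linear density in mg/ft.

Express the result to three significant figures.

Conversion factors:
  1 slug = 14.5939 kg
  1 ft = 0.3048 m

6.41×10⁵ mg/ft

0.144 slug/m × 14.5939 kg/slug = 2.10152 kg/m
2.10152 kg/m ÷ 10⁻⁶ kg/mg × 0.3048 m/ft = 640543 mg/ft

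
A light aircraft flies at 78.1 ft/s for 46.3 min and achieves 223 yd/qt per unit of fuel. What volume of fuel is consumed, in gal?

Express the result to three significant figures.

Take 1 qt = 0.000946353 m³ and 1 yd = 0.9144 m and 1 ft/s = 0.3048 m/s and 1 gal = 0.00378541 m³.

78.1 ft/s → 23.8049 m/s
46.3 min → 2778 s
d = v × t = 23.8049 × 2778 = 66130 m
223 yd/qt → 215471 m/m³
V = d / (distance per unit fuel) = 66130 / 215471 = 0.306909 m³
In gal: 0.306909 / 0.00378541 = 81.0768 gal

81.1 gal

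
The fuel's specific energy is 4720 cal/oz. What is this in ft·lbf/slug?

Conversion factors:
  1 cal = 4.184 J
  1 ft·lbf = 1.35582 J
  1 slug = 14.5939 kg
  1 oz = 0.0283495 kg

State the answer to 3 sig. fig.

4720 cal/oz × 4.184 J/cal ÷ 0.0283495 kg/oz = 696608 J/kg
696608 J/kg ÷ 1.35582 J/ft·lbf × 14.5939 kg/slug = 7.49821×10⁶ ft·lbf/slug

7.50×10⁶ ft·lbf/slug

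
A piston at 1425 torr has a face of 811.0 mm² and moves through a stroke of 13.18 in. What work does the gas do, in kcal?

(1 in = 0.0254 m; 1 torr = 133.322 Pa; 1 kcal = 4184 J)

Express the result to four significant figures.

1425 torr → 189984 Pa
811.0 mm² → 8.11×10⁻⁴ m²
F = P × A = 189984 × 8.11×10⁻⁴ = 154.077 N
13.18 in → 0.334772 m
W = F × d = 154.077 × 0.334772 = 51.5807 J
In kcal: 51.5807 / 4184 = 0.0123281 kcal

0.01233 kcal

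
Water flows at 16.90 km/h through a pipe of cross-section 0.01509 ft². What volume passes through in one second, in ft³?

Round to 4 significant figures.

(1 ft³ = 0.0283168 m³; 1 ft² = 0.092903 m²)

0.2324 ft³

16.90 km/h × (1/3.6) → 4.69444 m/s
0.01509 ft² × 0.092903 → 0.00140191 m²
V = v × A × t = 4.69444 m/s × 0.00140191 m² × 1 s = 0.00658118 m³
0.00658118 m³ ÷ (0.0283168 m³/ft³) = 0.232413 ft³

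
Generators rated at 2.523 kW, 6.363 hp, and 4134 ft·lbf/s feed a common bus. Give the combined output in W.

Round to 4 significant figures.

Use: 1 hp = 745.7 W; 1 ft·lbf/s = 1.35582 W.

1.287×10⁴ W

2.523 kW × 1000 → 2523 W
6.363 hp × 745.7 → 4744.89 W
4134 ft·lbf/s × 1.35582 → 5604.96 W
Total: 2523 + 4744.89 + 5604.96 = 12872.8 W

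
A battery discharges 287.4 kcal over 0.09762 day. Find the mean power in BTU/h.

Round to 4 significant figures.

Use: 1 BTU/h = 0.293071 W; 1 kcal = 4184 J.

287.4 kcal × 4184 = 1.20248×10⁶ J
0.09762 day × 86400 = 8434.37 s
P = E / t = 1.20248×10⁶ J / 8434.37 s = 142.569 W
142.569 W ÷ (0.293071 W/BTU/h) = 486.466 BTU/h

486.5 BTU/h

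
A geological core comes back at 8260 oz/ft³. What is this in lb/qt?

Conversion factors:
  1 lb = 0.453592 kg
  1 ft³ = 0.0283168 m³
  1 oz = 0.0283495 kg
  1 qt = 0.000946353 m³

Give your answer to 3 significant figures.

8260 oz/ft³ × 0.0283495 kg/oz ÷ 0.0283168 m³/ft³ = 8269.54 kg/m³
8269.54 kg/m³ ÷ 0.453592 kg/lb × 0.000946353 m³/qt = 17.2532 lb/qt

17.3 lb/qt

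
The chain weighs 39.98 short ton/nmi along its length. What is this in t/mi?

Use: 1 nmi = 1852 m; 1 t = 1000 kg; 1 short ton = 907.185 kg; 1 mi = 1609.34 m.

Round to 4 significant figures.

31.52 t/mi

39.98 short ton/nmi × 907.185 kg/short ton ÷ 1852 m/nmi = 19.5838 kg/m
19.5838 kg/m ÷ 1000 kg/t × 1609.34 m/mi = 31.517 t/mi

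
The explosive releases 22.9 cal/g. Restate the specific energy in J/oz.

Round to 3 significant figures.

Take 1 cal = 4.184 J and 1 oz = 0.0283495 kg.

22.9 cal/g × 4.184 J/cal ÷ 0.001 kg/g = 95813.6 J/kg
95813.6 J/kg × 0.0283495 kg/oz = 2716.27 J/oz

2720 J/oz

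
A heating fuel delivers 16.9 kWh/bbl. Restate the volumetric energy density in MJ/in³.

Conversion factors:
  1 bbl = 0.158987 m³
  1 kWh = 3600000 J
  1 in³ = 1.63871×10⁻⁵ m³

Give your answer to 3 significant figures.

16.9 kWh/bbl × 3600000 J/kWh ÷ 0.158987 m³/bbl = 3.82673×10⁸ J/m³
3.82673×10⁸ J/m³ ÷ 1000000 J/MJ × 1.63871×10⁻⁵ m³/in³ = 0.0062709 MJ/in³

0.00627 MJ/in³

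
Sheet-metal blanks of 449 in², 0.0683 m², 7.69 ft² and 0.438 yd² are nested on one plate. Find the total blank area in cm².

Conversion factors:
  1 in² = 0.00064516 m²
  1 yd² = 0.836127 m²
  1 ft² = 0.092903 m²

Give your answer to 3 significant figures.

449 in² × 0.00064516 = 0.289677 m²
0.0683 m² (already m²)
7.69 ft² × 0.092903 = 0.714424 m²
0.438 yd² × 0.836127 = 0.366224 m²
Total: 0.289677 + 0.0683 + 0.714424 + 0.366224 = 1.43862 m²
In cm²: 1.43862 / 0.0001 = 14386.2 cm²

1.44×10⁴ cm²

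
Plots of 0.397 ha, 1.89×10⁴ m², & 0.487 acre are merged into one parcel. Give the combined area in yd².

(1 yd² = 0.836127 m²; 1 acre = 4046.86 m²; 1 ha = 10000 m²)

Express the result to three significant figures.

0.397 ha × 10000 → 3970 m²
1.89×10⁴ m² (already m²)
0.487 acre × 4046.86 → 1970.82 m²
Sum: 3970 + 18900 + 1970.82 = 24840.8 m²
In yd²: 24840.8 / 0.836127 = 29709.4 yd²

2.97×10⁴ yd²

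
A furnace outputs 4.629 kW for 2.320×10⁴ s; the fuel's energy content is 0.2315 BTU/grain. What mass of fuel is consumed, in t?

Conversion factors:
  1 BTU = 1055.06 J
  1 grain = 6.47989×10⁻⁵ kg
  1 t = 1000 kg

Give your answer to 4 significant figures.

4.629 kW → 4629 W
E = P × t = 4629 × 23200 = 1.07393×10⁸ J
0.2315 BTU/grain → 3.7693×10⁶ J/kg
m = E / e_s = 1.07393×10⁸ / 3.7693×10⁶ = 28.4915 kg
In t: 28.4915 / 1000 = 0.0284915 t

0.02849 t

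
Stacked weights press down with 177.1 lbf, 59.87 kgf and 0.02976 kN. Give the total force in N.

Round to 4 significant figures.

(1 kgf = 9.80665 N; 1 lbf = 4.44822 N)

177.1 lbf × 4.44822 = 787.78 N
59.87 kgf × 9.80665 = 587.124 N
0.02976 kN × 1000 = 29.76 N
Total: 787.78 + 587.124 + 29.76 = 1404.66 N

1405 N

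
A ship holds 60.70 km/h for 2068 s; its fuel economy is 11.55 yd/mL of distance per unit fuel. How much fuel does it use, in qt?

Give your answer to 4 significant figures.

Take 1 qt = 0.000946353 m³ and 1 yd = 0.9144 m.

60.70 km/h → 16.8611 m/s
d = v × t = 16.8611 × 2068 = 34868.8 m
11.55 yd/mL → 1.05613×10⁷ m/m³
V = d / (distance per unit fuel) = 34868.8 / 1.05613×10⁷ = 0.00330156 m³
In qt: 0.00330156 / 0.000946353 = 3.48872 qt

3.489 qt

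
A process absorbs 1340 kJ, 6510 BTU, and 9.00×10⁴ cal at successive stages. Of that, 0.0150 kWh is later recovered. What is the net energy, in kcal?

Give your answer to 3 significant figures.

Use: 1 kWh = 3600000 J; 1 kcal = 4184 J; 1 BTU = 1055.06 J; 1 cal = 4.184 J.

2040 kcal

1340 kJ × 1000 → 1.34×10⁶ J
6510 BTU × 1055.06 → 6.86844×10⁶ J
9.00×10⁴ cal × 4.184 → 376560 J
0.0150 kWh × 3600000 → 54000 J
Net: 1.34×10⁶ + 6.86844×10⁶ + 376560 − 54000 = 8.531×10⁶ J
In kcal: 8.531×10⁶ / 4184 = 2038.96 kcal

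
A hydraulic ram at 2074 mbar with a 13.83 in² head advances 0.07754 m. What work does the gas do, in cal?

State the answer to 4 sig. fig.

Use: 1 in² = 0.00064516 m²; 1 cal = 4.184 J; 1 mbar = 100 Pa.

34.30 cal

2074 mbar → 207400 Pa
13.83 in² → 0.00892256 m²
F = P × A = 207400 × 0.00892256 = 1850.54 N
W = F × d = 1850.54 × 0.07754 = 143.491 J
In cal: 143.491 / 4.184 = 34.2952 cal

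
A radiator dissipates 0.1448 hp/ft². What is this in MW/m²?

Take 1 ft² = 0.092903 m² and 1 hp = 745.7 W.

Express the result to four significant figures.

0.001162 MW/m²

0.1448 hp/ft² × 745.7 W/hp ÷ 0.092903 m²/ft² = 1162.26 W/m²
1162.26 W/m² ÷ 1000000 W/MW = 0.00116226 MW/m²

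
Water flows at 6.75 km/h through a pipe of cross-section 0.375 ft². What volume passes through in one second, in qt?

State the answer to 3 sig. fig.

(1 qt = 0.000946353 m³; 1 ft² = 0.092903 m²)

6.75 km/h × (1/3.6) = 1.875 m/s
0.375 ft² × 0.092903 = 0.0348386 m²
V = v × A × t = 1.875 m/s × 0.0348386 m² × 1 s = 0.0653224 m³
0.0653224 m³ ÷ (0.000946353 m³/qt) = 69.0254 qt

69.0 qt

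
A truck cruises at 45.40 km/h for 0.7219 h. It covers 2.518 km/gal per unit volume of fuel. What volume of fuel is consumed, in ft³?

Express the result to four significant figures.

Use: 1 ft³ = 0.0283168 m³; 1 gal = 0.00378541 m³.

1.740 ft³

45.40 km/h → 12.6111 m/s
0.7219 h → 2598.84 s
d = v × t = 12.6111 × 2598.84 = 32774.2 m
2.518 km/gal → 665186 m/m³
V = d / (distance per unit fuel) = 32774.2 / 665186 = 0.0492707 m³
In ft³: 0.0492707 / 0.0283168 = 1.73998 ft³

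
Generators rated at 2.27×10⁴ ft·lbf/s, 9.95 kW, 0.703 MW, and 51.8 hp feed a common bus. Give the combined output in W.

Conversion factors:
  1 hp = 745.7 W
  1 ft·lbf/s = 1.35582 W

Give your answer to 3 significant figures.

2.27×10⁴ ft·lbf/s × 1.35582 → 30777.1 W
9.95 kW × 1000 → 9950 W
0.703 MW × 1000000 → 703000 W
51.8 hp × 745.7 → 38627.3 W
Combined: 30777.1 + 9950 + 703000 + 38627.3 = 782354 W

7.82×10⁵ W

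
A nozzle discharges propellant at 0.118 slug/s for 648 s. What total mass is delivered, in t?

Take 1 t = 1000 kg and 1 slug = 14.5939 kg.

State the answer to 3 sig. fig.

1.12 t

0.118 slug/s → 1.72208 kg/s
m = ṁ × t = 1.72208 × 648 = 1115.91 kg
In t: 1115.91 / 1000 = 1.11591 t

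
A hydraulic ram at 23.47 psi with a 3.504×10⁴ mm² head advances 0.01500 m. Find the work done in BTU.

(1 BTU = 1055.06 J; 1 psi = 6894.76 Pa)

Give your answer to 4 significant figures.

23.47 psi → 161820 Pa
3.504×10⁴ mm² → 0.03504 m²
F = P × A = 161820 × 0.03504 = 5670.17 N
W = F × d = 5670.17 × 0.015 = 85.0526 J
In BTU: 85.0526 / 1055.06 = 0.080614 BTU

0.08061 BTU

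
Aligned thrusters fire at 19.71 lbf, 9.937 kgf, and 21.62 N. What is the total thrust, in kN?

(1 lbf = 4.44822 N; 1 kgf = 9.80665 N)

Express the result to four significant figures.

0.2067 kN

19.71 lbf × 4.44822 = 87.6744 N
9.937 kgf × 9.80665 = 97.4487 N
21.62 N (already N)
Sum: 87.6744 + 97.4487 + 21.62 = 206.743 N
In kN: 206.743 / 1000 = 0.206743 kN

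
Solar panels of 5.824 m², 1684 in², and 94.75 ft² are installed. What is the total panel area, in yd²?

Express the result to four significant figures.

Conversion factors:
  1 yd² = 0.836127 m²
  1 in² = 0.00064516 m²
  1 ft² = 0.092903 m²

5.824 m² (already m²)
1684 in² × 0.00064516 = 1.08645 m²
94.75 ft² × 0.092903 = 8.80256 m²
Sum: 5.824 + 1.08645 + 8.80256 = 15.713 m²
In yd²: 15.713 / 0.836127 = 18.7926 yd²

18.79 yd²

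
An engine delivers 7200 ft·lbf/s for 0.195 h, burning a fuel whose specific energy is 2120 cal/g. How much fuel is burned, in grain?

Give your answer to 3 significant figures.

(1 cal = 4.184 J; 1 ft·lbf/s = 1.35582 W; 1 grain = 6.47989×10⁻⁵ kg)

1.19×10⁴ grain

7200 ft·lbf/s → 9761.9 W
0.195 h → 702 s
E = P × t = 9761.9 × 702 = 6.85285×10⁶ J
2120 cal/g → 8.87008×10⁶ J/kg
m = E / e_s = 6.85285×10⁶ / 8.87008×10⁶ = 0.77258 kg
In grain: 0.77258 / 6.47989×10⁻⁵ = 11922.7 grain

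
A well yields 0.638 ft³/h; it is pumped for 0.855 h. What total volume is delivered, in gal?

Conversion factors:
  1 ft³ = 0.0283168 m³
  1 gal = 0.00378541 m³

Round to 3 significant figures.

4.08 gal

0.638 ft³/h → 5.01837×10⁻⁶ m³/s
0.855 h → 3078 s
V = Q × t = 5.01837×10⁻⁶ × 3078 = 0.0154465 m³
In gal: 0.0154465 / 0.00378541 = 4.08054 gal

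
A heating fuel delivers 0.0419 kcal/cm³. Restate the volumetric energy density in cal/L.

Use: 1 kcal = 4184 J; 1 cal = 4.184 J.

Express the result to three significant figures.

0.0419 kcal/cm³ × 4184 J/kcal ÷ 10⁻⁶ m³/cm³ = 1.7531×10⁸ J/m³
1.7531×10⁸ J/m³ ÷ 4.184 J/cal × 0.001 m³/L = 41900.1 cal/L

4.19×10⁴ cal/L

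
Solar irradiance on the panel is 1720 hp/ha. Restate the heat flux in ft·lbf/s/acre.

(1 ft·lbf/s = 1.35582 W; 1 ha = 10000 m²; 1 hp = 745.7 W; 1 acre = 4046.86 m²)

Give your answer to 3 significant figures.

3.83×10⁵ ft·lbf/s/acre

1720 hp/ha × 745.7 W/hp ÷ 10000 m²/ha = 128.26 W/m²
128.26 W/m² ÷ 1.35582 W/ft·lbf/s × 4046.86 m²/acre = 382831 ft·lbf/s/acre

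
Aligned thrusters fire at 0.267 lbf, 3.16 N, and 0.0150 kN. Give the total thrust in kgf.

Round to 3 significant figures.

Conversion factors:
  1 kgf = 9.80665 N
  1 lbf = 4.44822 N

1.97 kgf

0.267 lbf × 4.44822 = 1.18767 N
3.16 N (already N)
0.0150 kN × 1000 = 15 N
Sum: 1.18767 + 3.16 + 15 = 19.3477 N
In kgf: 19.3477 / 9.80665 = 1.97292 kgf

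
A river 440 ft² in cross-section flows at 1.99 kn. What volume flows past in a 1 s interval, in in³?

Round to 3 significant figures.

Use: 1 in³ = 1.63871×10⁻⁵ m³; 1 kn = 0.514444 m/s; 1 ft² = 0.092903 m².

2.55×10⁶ in³

1.99 kn × 0.514444 → 1.02374 m/s
440 ft² × 0.092903 → 40.8773 m²
V = v × A × t = 1.02374 m/s × 40.8773 m² × 1 s = 41.8477 m³
41.8477 m³ ÷ (1.63871×10⁻⁵ m³/in³) = 2.5537×10⁶ in³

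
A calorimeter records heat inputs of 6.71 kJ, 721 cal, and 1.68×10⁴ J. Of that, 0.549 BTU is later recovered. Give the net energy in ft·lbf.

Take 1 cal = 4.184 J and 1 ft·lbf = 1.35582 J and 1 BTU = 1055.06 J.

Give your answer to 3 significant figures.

1.91×10⁴ ft·lbf

6.71 kJ × 1000 = 6710 J
721 cal × 4.184 = 3016.66 J
1.68×10⁴ J (already J)
0.549 BTU × 1055.06 = 579.228 J
Result: 6710 + 3016.66 + 16800 − 579.228 = 25947.4 J
In ft·lbf: 25947.4 / 1.35582 = 19137.8 ft·lbf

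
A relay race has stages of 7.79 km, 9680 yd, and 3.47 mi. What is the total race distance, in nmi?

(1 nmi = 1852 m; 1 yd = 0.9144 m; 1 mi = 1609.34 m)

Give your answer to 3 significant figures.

12.0 nmi

7.79 km × 1000 = 7790 m
9680 yd × 0.9144 = 8851.39 m
3.47 mi × 1609.34 = 5584.41 m
Combined: 7790 + 8851.39 + 5584.41 = 22225.8 m
In nmi: 22225.8 / 1852 = 12.001 nmi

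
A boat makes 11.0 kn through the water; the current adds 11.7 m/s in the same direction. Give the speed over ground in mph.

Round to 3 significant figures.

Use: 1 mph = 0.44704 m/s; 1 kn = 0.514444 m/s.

11.0 kn × 0.514444 = 5.65888 m/s
11.7 m/s (already m/s)
Sum: 5.65888 + 11.7 = 17.3589 m/s
In mph: 17.3589 / 0.44704 = 38.8308 mph

38.8 mph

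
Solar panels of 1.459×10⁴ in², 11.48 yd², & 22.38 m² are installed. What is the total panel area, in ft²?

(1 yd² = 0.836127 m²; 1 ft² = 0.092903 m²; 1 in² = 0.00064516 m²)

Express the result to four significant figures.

445.5 ft²

1.459×10⁴ in² × 0.00064516 = 9.41288 m²
11.48 yd² × 0.836127 = 9.59874 m²
22.38 m² (already m²)
Combined: 9.41288 + 9.59874 + 22.38 = 41.3916 m²
In ft²: 41.3916 / 0.092903 = 445.536 ft²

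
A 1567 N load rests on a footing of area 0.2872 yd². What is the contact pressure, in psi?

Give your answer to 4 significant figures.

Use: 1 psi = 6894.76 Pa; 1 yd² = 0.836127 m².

0.2872 yd² × 0.836127 = 0.240136 m²
P = F / A = 1567 N / 0.240136 m² = 6525.47 Pa
6525.47 Pa ÷ (6894.76 Pa/psi) = 0.946439 psi

0.9464 psi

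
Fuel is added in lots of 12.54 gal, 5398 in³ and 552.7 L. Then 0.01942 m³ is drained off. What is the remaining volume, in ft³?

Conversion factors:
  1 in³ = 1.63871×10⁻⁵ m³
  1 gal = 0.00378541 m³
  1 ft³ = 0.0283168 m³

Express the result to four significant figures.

12.54 gal × 0.00378541 = 0.047469 m³
5398 in³ × 1.63871×10⁻⁵ = 0.0884576 m³
552.7 L × 0.001 = 0.5527 m³
0.01942 m³ (already m³)
Net: 0.047469 + 0.0884576 + 0.5527 − 0.01942 = 0.669207 m³
In ft³: 0.669207 / 0.0283168 = 23.6329 ft³

23.63 ft³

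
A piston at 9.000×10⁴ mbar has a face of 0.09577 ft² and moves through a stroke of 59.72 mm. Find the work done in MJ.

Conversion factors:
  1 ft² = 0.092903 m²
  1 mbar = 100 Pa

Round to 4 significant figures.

0.004782 MJ

9.000×10⁴ mbar → 9×10⁶ Pa
0.09577 ft² → 0.00889732 m²
F = P × A = 9×10⁶ × 0.00889732 = 80075.9 N
59.72 mm → 0.05972 m
W = F × d = 80075.9 × 0.05972 = 4782.13 J
In MJ: 4782.13 / 1000000 = 0.00478213 MJ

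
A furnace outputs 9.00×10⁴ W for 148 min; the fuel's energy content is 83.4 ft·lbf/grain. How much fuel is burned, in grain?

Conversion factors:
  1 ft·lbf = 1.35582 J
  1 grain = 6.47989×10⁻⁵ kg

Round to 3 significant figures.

7.07×10⁶ grain

148 min → 8880 s
E = P × t = 90000 × 8880 = 7.992×10⁸ J
83.4 ft·lbf/grain → 1.74502×10⁶ J/kg
m = E / e_s = 7.992×10⁸ / 1.74502×10⁶ = 457.989 kg
In grain: 457.989 / 6.47989×10⁻⁵ = 7.06785×10⁶ grain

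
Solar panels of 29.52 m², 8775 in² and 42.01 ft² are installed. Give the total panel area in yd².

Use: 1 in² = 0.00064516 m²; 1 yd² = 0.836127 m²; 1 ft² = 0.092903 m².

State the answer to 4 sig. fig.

46.74 yd²

29.52 m² (already m²)
8775 in² × 0.00064516 = 5.66128 m²
42.01 ft² × 0.092903 = 3.90286 m²
Combined: 29.52 + 5.66128 + 3.90286 = 39.0841 m²
In yd²: 39.0841 / 0.836127 = 46.7442 yd²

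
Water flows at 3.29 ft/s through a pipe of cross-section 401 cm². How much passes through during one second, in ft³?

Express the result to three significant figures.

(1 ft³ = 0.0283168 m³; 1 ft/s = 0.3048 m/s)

3.29 ft/s × 0.3048 → 1.00279 m/s
401 cm² × 0.0001 → 0.0401 m²
V = v × A × t = 1.00279 m/s × 0.0401 m² × 1 s = 0.0402119 m³
0.0402119 m³ ÷ (0.0283168 m³/ft³) = 1.42007 ft³

1.42 ft³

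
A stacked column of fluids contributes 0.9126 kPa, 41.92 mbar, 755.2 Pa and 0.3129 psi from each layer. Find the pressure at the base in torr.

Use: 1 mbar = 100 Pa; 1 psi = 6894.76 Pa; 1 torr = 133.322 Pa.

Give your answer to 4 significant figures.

60.13 torr

0.9126 kPa × 1000 = 912.6 Pa
41.92 mbar × 100 = 4192 Pa
755.2 Pa (already Pa)
0.3129 psi × 6894.76 = 2157.37 Pa
Sum: 912.6 + 4192 + 755.2 + 2157.37 = 8017.17 Pa
In torr: 8017.17 / 133.322 = 60.1339 torr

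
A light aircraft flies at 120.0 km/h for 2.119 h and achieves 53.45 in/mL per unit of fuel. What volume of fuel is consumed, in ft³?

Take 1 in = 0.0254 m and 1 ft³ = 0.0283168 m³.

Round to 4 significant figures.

120.0 km/h → 33.3333 m/s
2.119 h → 7628.4 s
d = v × t = 33.3333 × 7628.4 = 254280 m
53.45 in/mL → 1.35763×10⁶ m/m³
V = d / (distance per unit fuel) = 254280 / 1.35763×10⁶ = 0.187297 m³
In ft³: 0.187297 / 0.0283168 = 6.61434 ft³

6.614 ft³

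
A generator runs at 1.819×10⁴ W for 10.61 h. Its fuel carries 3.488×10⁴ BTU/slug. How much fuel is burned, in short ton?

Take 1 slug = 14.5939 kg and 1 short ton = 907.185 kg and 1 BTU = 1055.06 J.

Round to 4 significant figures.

10.61 h → 38196 s
E = P × t = 18190 × 38196 = 6.94785×10⁸ J
3.488×10⁴ BTU/slug → 2.52164×10⁶ J/kg
m = E / e_s = 6.94785×10⁸ / 2.52164×10⁶ = 275.529 kg
In short ton: 275.529 / 907.185 = 0.303719 short ton

0.3037 short ton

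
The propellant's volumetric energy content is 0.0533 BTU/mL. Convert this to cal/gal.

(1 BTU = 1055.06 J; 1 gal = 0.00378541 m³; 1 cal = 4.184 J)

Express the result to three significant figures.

5.09×10⁴ cal/gal

0.0533 BTU/mL × 1055.06 J/BTU ÷ 10⁻⁶ m³/mL = 5.62347×10⁷ J/m³
5.62347×10⁷ J/m³ ÷ 4.184 J/cal × 0.00378541 m³/gal = 50877.5 cal/gal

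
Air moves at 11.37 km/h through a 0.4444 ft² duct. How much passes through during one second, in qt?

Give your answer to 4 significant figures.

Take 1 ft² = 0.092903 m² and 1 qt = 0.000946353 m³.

137.8 qt

11.37 km/h × (1/3.6) → 3.15833 m/s
0.4444 ft² × 0.092903 → 0.0412861 m²
V = v × A × t = 3.15833 m/s × 0.0412861 m² × 1 s = 0.130395 m³
0.130395 m³ ÷ (0.000946353 m³/qt) = 137.787 qt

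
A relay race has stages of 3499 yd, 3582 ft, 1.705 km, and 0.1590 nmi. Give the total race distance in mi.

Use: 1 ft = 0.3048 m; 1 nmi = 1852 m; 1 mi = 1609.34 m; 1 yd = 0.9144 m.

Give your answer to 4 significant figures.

3499 yd × 0.9144 → 3199.49 m
3582 ft × 0.3048 → 1091.79 m
1.705 km × 1000 → 1705 m
0.1590 nmi × 1852 → 294.468 m
Sum: 3199.49 + 1091.79 + 1705 + 294.468 = 6290.75 m
In mi: 6290.75 / 1609.34 = 3.9089 mi

3.909 mi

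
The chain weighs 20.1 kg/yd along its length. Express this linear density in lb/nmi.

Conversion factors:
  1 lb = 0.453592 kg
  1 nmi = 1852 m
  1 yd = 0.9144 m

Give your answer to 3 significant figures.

8.98×10⁴ lb/nmi

20.1 kg/yd ÷ 0.9144 m/yd = 21.9816 kg/m
21.9816 kg/m ÷ 0.453592 kg/lb × 1852 m/nmi = 89750.1 lb/nmi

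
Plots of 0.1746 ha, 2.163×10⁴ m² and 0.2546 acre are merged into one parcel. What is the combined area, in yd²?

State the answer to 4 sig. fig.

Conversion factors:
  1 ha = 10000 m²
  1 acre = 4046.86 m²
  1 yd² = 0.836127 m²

0.1746 ha × 10000 → 1746 m²
2.163×10⁴ m² (already m²)
0.2546 acre × 4046.86 → 1030.33 m²
Total: 1746 + 21630 + 1030.33 = 24406.3 m²
In yd²: 24406.3 / 0.836127 = 29189.7 yd²

2.919×10⁴ yd²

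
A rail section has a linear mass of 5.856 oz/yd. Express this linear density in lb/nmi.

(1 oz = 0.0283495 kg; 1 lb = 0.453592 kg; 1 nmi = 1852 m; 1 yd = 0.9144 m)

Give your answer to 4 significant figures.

5.856 oz/yd × 0.0283495 kg/oz ÷ 0.9144 m/yd = 0.181556 kg/m
0.181556 kg/m ÷ 0.453592 kg/lb × 1852 m/nmi = 741.287 lb/nmi

741.3 lb/nmi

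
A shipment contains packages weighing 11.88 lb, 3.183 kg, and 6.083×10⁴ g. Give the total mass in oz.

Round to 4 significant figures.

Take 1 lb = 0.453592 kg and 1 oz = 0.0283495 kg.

11.88 lb × 0.453592 = 5.38867 kg
3.183 kg (already kg)
6.083×10⁴ g × 0.001 = 60.83 kg
Total: 5.38867 + 3.183 + 60.83 = 69.4017 kg
In oz: 69.4017 / 0.0283495 = 2448.07 oz

2448 oz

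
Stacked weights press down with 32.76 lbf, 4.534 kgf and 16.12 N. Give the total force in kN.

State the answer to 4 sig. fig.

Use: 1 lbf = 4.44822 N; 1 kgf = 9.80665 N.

32.76 lbf × 4.44822 → 145.724 N
4.534 kgf × 9.80665 → 44.4634 N
16.12 N (already N)
Total: 145.724 + 44.4634 + 16.12 = 206.307 N
In kN: 206.307 / 1000 = 0.206307 kN

0.2063 kN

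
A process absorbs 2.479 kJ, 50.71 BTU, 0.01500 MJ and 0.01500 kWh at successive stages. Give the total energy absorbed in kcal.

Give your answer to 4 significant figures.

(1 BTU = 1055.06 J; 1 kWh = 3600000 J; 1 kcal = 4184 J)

29.87 kcal

2.479 kJ × 1000 = 2479 J
50.71 BTU × 1055.06 = 53502.1 J
0.01500 MJ × 1000000 = 15000 J
0.01500 kWh × 3600000 = 54000 J
Total: 2479 + 53502.1 + 15000 + 54000 = 124981 J
In kcal: 124981 / 4184 = 29.8712 kcal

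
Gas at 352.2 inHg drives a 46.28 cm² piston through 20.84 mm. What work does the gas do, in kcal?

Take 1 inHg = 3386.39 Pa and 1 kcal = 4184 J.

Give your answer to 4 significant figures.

352.2 inHg → 1.19269×10⁶ Pa
46.28 cm² → 0.004628 m²
F = P × A = 1.19269×10⁶ × 0.004628 = 5519.77 N
20.84 mm → 0.02084 m
W = F × d = 5519.77 × 0.02084 = 115.032 J
In kcal: 115.032 / 4184 = 0.0274933 kcal

0.02749 kcal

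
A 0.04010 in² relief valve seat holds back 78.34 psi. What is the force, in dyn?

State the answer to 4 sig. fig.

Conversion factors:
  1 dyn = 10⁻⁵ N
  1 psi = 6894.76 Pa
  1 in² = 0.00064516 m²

78.34 psi × 6894.76 → 540135 Pa
0.04010 in² × 0.00064516 → 2.58709×10⁻⁵ m²
F = P × A = 540135 Pa × 2.58709×10⁻⁵ m² = 13.9738 N
13.9738 N ÷ (10⁻⁵ N/dyn) = 1.39738×10⁶ dyn

1.397×10⁶ dyn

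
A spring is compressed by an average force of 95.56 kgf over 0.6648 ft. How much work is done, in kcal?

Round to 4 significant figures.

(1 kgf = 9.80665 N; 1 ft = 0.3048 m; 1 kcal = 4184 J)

95.56 kgf × 9.80665 = 937.123 N
0.6648 ft × 0.3048 = 0.202631 m
W = F × d = 937.123 N × 0.202631 m = 189.89 J
189.89 J ÷ (4184 J/kcal) = 0.0453848 kcal

0.04538 kcal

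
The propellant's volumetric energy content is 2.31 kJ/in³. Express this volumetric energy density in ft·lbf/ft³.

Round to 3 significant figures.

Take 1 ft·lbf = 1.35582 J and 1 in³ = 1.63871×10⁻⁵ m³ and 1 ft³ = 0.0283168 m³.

2.31 kJ/in³ × 1000 J/kJ ÷ 1.63871×10⁻⁵ m³/in³ = 1.40965×10⁸ J/m³
1.40965×10⁸ J/m³ ÷ 1.35582 J/ft·lbf × 0.0283168 m³/ft³ = 2.94411×10⁶ ft·lbf/ft³

2.94×10⁶ ft·lbf/ft³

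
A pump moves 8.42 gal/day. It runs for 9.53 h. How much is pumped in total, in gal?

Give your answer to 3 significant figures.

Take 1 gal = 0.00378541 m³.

3.34 gal

8.42 gal/day → 3.68902×10⁻⁷ m³/s
9.53 h → 34308 s
V = Q × t = 3.68902×10⁻⁷ × 34308 = 0.0126563 m³
In gal: 0.0126563 / 0.00378541 = 3.34344 gal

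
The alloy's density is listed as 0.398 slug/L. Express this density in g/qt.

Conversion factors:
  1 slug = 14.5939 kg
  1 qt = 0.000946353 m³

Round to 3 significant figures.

0.398 slug/L × 14.5939 kg/slug ÷ 0.001 m³/L = 5808.37 kg/m³
5808.37 kg/m³ ÷ 0.001 kg/g × 0.000946353 m³/qt = 5496.77 g/qt

5500 g/qt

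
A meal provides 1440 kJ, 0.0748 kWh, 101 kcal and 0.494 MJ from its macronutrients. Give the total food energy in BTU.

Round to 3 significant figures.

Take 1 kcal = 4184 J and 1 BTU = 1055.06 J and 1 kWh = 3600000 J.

2490 BTU

1440 kJ × 1000 → 1.44×10⁶ J
0.0748 kWh × 3600000 → 269280 J
101 kcal × 4184 → 422584 J
0.494 MJ × 1000000 → 494000 J
Combined: 1.44×10⁶ + 269280 + 422584 + 494000 = 2.62586×10⁶ J
In BTU: 2.62586×10⁶ / 1055.06 = 2488.83 BTU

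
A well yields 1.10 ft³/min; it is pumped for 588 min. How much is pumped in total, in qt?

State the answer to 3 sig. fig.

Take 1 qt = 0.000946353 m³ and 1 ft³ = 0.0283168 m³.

1.10 ft³/min → 5.19141×10⁻⁴ m³/s
588 min → 35280 s
V = Q × t = 5.19141×10⁻⁴ × 35280 = 18.3153 m³
In qt: 18.3153 / 0.000946353 = 19353.6 qt

1.94×10⁴ qt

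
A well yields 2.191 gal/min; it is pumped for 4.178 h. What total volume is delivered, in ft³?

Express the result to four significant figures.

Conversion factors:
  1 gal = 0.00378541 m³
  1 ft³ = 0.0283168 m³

73.42 ft³

2.191 gal/min → 1.38231×10⁻⁴ m³/s
4.178 h → 15040.8 s
V = Q × t = 1.38231×10⁻⁴ × 15040.8 = 2.0791 m³
In ft³: 2.0791 / 0.0283168 = 73.4228 ft³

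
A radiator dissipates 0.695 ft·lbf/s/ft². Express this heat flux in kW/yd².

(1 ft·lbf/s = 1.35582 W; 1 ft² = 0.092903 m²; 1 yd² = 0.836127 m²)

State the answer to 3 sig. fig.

0.00848 kW/yd²

0.695 ft·lbf/s/ft² × 1.35582 W/ft·lbf/s ÷ 0.092903 m²/ft² = 10.1428 W/m²
10.1428 W/m² ÷ 1000 W/kW × 0.836127 m²/yd² = 0.00848067 kW/yd²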